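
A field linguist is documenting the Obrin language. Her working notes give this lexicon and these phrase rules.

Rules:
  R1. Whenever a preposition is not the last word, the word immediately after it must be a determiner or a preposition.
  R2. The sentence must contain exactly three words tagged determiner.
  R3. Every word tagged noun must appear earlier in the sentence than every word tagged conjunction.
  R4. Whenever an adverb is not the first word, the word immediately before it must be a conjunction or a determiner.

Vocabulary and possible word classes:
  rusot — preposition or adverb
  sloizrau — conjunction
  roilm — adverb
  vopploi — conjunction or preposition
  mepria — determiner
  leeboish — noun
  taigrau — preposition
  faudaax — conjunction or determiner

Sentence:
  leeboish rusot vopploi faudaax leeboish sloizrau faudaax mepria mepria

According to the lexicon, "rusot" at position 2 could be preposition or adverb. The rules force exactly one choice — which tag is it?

Candidates per position — 1:leeboish {noun}; 2:rusot {preposition,adverb}; 3:vopploi {conjunction,preposition}; 4:faudaax {conjunction,determiner}; 5:leeboish {noun}; 6:sloizrau {conjunction}; 7:faudaax {conjunction,determiner}; 8:mepria {determiner}; 9:mepria {determiner}.
At position 2, choosing adverb makes rule 4 impossible to satisfy; hence preposition.
At position 3, choosing conjunction makes rule 1 impossible to satisfy; hence preposition.
At position 4, choosing conjunction makes rule 1 impossible to satisfy; hence determiner.
At position 7, choosing determiner makes rule 2 impossible to satisfy; hence conjunction.
The unique satisfying tagging is: noun preposition preposition determiner noun conjunction conjunction determiner determiner.
Check: rule 1 ✓; rule 2 ✓; rule 3 ✓; rule 4 ✓.

preposition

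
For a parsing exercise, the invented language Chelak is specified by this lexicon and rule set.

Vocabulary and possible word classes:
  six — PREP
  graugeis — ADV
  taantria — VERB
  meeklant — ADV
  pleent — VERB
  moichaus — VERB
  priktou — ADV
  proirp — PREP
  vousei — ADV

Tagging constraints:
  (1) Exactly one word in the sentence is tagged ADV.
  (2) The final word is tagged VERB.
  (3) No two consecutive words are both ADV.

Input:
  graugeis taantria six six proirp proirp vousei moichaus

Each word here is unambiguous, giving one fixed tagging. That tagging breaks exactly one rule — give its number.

Fixed tagging: ADV VERB PREP PREP PREP PREP ADV VERB.
Applying the rules: R1 fails, R2 ok, R3 ok.
Only rule 1 fails.

1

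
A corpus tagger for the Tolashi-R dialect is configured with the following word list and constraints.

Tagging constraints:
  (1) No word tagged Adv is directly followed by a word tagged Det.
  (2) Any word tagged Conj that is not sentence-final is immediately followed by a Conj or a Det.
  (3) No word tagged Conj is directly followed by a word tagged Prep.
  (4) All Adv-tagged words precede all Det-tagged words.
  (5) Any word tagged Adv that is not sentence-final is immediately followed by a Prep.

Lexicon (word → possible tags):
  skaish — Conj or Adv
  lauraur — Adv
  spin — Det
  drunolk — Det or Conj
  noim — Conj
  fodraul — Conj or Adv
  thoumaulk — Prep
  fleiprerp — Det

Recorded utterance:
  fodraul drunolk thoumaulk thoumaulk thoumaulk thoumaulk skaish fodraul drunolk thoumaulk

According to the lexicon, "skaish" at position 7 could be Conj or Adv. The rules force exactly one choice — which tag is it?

Conj

Candidates per position — 1:fodraul {Conj,Adv}; 2:drunolk {Det,Conj}; 3:thoumaulk {Prep}; 4:thoumaulk {Prep}; 5:thoumaulk {Prep}; 6:thoumaulk {Prep}; 7:skaish {Conj,Adv}; 8:fodraul {Conj,Adv}; 9:drunolk {Det,Conj}; 10:thoumaulk {Prep}.
At position 1, choosing Adv makes rule 5 impossible to satisfy; hence Conj.
At position 2, choosing Conj makes rule 2 impossible to satisfy; hence Det.
At position 7, choosing Adv makes rule 4 impossible to satisfy; hence Conj.
At position 8, choosing Adv makes rule 2 impossible to satisfy; hence Conj.
At position 9, choosing Conj makes rule 2 impossible to satisfy; hence Det.
The unique satisfying tagging is: Conj Det Prep Prep Prep Prep Conj Conj Det Prep.
Check: rule 1 ✓; rule 2 ✓; rule 3 ✓; rule 4 ✓; rule 5 ✓.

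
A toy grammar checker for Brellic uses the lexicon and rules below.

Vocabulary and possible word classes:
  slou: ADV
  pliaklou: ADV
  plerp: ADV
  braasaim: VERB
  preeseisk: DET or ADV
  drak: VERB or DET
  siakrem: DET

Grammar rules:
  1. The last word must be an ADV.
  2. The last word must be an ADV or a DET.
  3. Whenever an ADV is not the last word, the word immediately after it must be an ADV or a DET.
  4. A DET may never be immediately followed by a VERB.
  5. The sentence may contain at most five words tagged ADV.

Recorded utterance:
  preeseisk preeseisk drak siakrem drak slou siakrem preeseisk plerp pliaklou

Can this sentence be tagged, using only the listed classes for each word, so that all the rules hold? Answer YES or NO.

YES

Candidates per position — 1:preeseisk {DET,ADV}; 2:preeseisk {DET,ADV}; 3:drak {VERB,DET}; 4:siakrem {DET}; 5:drak {VERB,DET}; 6:slou {ADV}; 7:siakrem {DET}; 8:preeseisk {DET,ADV}; 9:plerp {ADV}; 10:pliaklou {ADV}.
One satisfying assignment: DET DET DET DET DET ADV DET DET ADV ADV.
Check: rule 1 holds; rule 2 holds; rule 3 holds; rule 4 holds; rule 5 holds.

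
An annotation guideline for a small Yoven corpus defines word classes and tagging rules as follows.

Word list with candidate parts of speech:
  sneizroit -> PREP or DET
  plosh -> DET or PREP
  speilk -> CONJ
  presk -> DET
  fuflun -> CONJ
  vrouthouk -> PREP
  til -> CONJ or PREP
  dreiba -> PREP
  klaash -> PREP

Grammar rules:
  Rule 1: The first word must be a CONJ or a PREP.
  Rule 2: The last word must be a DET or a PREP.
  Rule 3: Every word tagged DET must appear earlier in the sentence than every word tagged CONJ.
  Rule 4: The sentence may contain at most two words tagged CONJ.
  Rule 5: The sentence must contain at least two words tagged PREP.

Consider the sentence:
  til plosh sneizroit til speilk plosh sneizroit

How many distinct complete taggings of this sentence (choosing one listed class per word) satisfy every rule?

Candidates per position — 1:til {CONJ,PREP}; 2:plosh {DET,PREP}; 3:sneizroit {PREP,DET}; 4:til {CONJ,PREP}; 5:speilk {CONJ}; 6:plosh {DET,PREP}; 7:sneizroit {PREP,DET}.
There are 64 candidate sequences in total.
Checking each against the rules leaves 9 sequences.
Count = 9.

9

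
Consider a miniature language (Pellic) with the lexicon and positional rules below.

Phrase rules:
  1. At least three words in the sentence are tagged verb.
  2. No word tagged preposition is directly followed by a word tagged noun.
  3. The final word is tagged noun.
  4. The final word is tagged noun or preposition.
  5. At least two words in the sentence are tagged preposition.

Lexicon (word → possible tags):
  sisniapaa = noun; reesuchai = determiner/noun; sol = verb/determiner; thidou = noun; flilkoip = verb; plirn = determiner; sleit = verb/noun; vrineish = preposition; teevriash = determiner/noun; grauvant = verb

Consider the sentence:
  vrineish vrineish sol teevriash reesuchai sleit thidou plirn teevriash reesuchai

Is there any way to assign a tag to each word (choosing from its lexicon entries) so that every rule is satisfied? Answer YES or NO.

Candidates per position — 1:vrineish {preposition}; 2:vrineish {preposition}; 3:sol {verb,determiner}; 4:teevriash {determiner,noun}; 5:reesuchai {determiner,noun}; 6:sleit {verb,noun}; 7:thidou {noun}; 8:plirn {determiner}; 9:teevriash {determiner,noun}; 10:reesuchai {determiner,noun}.
Rule 1 cannot be satisfied by any choice of tags from the lexicon.
So there is no consistent tagging.

NO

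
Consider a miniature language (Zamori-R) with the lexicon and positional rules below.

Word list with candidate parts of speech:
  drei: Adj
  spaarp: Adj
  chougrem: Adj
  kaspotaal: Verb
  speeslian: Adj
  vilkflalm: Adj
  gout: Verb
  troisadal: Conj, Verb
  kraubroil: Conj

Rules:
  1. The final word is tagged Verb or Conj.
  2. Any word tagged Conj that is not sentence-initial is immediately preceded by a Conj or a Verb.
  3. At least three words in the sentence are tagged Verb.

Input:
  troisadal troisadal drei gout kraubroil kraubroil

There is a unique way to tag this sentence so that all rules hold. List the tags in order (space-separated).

Candidates per position — 1:troisadal {Conj,Verb}; 2:troisadal {Conj,Verb}; 3:drei {Adj}; 4:gout {Verb}; 5:kraubroil {Conj}; 6:kraubroil {Conj}.
At position 1, choosing Conj makes rule 3 impossible to satisfy; hence Verb.
At position 2, choosing Conj makes rule 3 impossible to satisfy; hence Verb.
So the tagging must be: Verb Verb Adj Verb Conj Conj.
Check: rule 1 satisfied; rule 2 satisfied; rule 3 satisfied.

Verb Verb Adj Verb Conj Conj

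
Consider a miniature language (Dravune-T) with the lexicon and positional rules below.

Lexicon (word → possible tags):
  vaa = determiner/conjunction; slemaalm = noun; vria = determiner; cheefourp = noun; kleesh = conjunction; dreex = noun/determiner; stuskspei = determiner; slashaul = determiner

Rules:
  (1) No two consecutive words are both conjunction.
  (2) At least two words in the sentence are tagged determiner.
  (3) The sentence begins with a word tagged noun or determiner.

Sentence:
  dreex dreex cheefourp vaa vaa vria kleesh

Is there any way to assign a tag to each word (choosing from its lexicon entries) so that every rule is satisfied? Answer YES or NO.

YES

Candidates per position — 1:dreex {noun,determiner}; 2:dreex {noun,determiner}; 3:cheefourp {noun}; 4:vaa {determiner,conjunction}; 5:vaa {determiner,conjunction}; 6:vria {determiner}; 7:kleesh {conjunction}.
One satisfying assignment: determiner noun noun determiner determiner determiner conjunction.
Verifying each rule — rule 1 satisfied; rule 2 satisfied; rule 3 satisfied.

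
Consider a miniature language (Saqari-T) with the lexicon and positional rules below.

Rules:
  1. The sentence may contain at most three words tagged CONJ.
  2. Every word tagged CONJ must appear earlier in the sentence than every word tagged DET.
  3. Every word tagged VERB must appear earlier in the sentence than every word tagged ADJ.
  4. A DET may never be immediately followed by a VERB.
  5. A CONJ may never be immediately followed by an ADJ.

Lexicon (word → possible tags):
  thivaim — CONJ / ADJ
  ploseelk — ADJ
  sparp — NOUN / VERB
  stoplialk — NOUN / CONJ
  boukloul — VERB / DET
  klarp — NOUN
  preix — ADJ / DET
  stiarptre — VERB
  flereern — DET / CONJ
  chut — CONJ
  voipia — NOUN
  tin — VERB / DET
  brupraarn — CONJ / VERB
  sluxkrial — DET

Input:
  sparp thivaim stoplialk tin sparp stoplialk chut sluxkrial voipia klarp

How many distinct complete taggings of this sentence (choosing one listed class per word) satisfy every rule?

12

Candidates per position — 1:sparp {NOUN,VERB}; 2:thivaim {CONJ,ADJ}; 3:stoplialk {NOUN,CONJ}; 4:tin {VERB,DET}; 5:sparp {NOUN,VERB}; 6:stoplialk {NOUN,CONJ}; 7:chut {CONJ}; 8:sluxkrial {DET}; 9:voipia {NOUN}; 10:klarp {NOUN}.
There are 64 candidate sequences in total.
Checking each against the rules leaves 12 sequences.
Count = 12.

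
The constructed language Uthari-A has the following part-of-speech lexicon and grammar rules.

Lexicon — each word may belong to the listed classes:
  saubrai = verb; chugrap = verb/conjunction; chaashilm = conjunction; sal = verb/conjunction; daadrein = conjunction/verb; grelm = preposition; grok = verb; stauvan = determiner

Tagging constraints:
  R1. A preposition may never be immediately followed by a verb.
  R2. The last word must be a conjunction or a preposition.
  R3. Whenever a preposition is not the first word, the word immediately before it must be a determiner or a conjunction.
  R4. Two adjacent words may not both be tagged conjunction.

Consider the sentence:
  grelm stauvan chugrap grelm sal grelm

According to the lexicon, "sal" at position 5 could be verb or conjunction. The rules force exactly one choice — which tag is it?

conjunction

Candidates per position — 1:grelm {preposition}; 2:stauvan {determiner}; 3:chugrap {verb,conjunction}; 4:grelm {preposition}; 5:sal {verb,conjunction}; 6:grelm {preposition}.
Word 3 cannot be verb — rule 3 would then fail for every completion. It is conjunction.
Word 5 cannot be verb — rule 1 would then fail for every completion. It is conjunction.
The only consistent sequence is: preposition determiner conjunction preposition conjunction preposition.
Verifying each rule — rule 1 holds; rule 2 holds; rule 3 holds; rule 4 holds.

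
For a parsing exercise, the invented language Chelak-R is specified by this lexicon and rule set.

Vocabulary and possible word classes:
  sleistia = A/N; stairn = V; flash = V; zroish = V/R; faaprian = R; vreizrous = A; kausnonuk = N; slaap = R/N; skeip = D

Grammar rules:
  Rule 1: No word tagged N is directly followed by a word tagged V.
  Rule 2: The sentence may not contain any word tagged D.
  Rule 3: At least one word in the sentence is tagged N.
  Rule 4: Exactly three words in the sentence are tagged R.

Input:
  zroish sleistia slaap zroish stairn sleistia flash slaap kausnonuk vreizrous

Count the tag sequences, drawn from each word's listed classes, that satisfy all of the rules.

Candidates per position — 1:zroish {V,R}; 2:sleistia {A,N}; 3:slaap {R,N}; 4:zroish {V,R}; 5:stairn {V}; 6:sleistia {A,N}; 7:flash {V}; 8:slaap {R,N}; 9:kausnonuk {N}; 10:vreizrous {A}.
There are 64 candidate sequences in total.
Checking each against the rules leaves 8 sequences.
Count = 8.

8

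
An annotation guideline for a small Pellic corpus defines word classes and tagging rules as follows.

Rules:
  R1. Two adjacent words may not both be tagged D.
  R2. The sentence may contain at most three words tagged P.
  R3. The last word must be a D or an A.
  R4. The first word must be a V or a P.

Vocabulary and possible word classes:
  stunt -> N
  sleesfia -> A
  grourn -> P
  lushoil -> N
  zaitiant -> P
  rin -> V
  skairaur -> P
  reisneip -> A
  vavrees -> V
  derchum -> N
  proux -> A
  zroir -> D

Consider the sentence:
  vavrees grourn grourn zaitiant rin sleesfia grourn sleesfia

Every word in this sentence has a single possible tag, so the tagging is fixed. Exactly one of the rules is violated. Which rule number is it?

2

Fixed tagging: V P P P V A P A.
Applying the rules: R1 ✓, R2 ✗, R3 ✓, R4 ✓.
Only rule 2 fails.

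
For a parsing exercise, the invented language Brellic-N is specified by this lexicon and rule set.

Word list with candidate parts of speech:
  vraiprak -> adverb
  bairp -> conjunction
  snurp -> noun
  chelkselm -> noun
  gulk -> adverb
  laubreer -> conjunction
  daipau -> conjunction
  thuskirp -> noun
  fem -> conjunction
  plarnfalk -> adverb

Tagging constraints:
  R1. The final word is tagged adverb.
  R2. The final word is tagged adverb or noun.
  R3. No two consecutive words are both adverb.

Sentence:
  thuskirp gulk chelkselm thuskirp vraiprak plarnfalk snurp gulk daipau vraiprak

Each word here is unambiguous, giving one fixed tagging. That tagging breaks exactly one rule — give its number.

Fixed tagging: noun adverb noun noun adverb adverb noun adverb conjunction adverb.
Rule check: R1 ✓, R2 ✓, R3 ✗.
Only rule 3 fails.

3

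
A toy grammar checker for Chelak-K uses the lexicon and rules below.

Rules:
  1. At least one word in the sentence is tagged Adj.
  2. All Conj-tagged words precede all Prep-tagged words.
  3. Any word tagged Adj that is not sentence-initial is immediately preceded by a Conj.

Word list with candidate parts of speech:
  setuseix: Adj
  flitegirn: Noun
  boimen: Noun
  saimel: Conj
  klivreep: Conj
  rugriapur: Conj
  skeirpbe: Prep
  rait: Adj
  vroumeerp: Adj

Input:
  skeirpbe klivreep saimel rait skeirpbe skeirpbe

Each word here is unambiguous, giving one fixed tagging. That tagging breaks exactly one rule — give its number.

2

Fixed tagging: Prep Conj Conj Adj Prep Prep.
Applying the rules: R1 holds, R2 violated, R3 holds.
Only rule 2 fails.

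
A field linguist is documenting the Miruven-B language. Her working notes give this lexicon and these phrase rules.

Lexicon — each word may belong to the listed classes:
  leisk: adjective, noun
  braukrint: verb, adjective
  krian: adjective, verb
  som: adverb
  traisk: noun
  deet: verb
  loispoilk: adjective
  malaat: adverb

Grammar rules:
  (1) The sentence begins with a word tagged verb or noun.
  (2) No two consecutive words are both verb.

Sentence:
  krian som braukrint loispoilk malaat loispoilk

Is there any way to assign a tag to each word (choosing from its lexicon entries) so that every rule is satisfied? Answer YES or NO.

Candidates per position — 1:krian {adjective,verb}; 2:som {adverb}; 3:braukrint {verb,adjective}; 4:loispoilk {adjective}; 5:malaat {adverb}; 6:loispoilk {adjective}.
One satisfying assignment: verb adverb verb adjective adverb adjective.
Check: rule 1 ✓; rule 2 ✓.

YES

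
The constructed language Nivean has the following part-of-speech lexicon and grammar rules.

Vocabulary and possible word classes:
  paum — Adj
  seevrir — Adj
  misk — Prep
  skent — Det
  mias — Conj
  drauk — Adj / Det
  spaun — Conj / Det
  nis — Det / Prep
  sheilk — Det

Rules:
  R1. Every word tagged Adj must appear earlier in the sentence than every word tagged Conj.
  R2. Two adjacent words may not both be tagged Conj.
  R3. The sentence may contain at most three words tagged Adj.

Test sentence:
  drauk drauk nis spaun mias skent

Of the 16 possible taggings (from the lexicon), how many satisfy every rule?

8

Candidates per position — 1:drauk {Adj,Det}; 2:drauk {Adj,Det}; 3:nis {Det,Prep}; 4:spaun {Conj,Det}; 5:mias {Conj}; 6:skent {Det}.
There are 16 candidate sequences in total.
Checking each against the rules leaves 8 sequences.
Count = 8.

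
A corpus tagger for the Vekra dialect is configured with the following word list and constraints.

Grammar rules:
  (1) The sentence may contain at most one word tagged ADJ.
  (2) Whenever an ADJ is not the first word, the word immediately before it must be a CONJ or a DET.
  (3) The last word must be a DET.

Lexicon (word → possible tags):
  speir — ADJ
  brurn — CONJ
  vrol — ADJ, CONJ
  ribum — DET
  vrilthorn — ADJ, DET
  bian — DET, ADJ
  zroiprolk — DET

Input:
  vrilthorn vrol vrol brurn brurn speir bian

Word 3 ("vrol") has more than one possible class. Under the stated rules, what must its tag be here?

Candidates per position — 1:vrilthorn {ADJ,DET}; 2:vrol {ADJ,CONJ}; 3:vrol {ADJ,CONJ}; 4:brurn {CONJ}; 5:brurn {CONJ}; 6:speir {ADJ}; 7:bian {DET,ADJ}.
Word 1 cannot be ADJ — rule 1 would then fail for every completion. It is DET.
Word 2 cannot be ADJ — rule 1 would then fail for every completion. It is CONJ.
Word 3 cannot be ADJ — rule 1 would then fail for every completion. It is CONJ.
Word 7 cannot be ADJ — rule 1 would then fail for every completion. It is DET.
The only consistent sequence is: DET CONJ CONJ CONJ CONJ ADJ DET.
Checking: rule 1 satisfied; rule 2 satisfied; rule 3 satisfied.

CONJ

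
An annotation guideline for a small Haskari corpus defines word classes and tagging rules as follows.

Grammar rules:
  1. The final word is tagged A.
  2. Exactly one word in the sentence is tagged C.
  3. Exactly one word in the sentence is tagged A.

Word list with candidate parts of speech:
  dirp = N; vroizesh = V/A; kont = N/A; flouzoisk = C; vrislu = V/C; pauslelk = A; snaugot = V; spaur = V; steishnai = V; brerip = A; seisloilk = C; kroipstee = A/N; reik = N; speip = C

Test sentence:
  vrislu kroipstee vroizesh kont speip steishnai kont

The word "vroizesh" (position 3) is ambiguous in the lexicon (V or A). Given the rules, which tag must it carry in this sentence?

V

Candidates per position — 1:vrislu {V,C}; 2:kroipstee {A,N}; 3:vroizesh {V,A}; 4:kont {N,A}; 5:speip {C}; 6:steishnai {V}; 7:kont {N,A}.
At position 1, choosing C makes rule 2 impossible to satisfy; hence V.
At position 7, choosing N makes rule 1 impossible to satisfy; hence A.
At position 2, choosing A makes rule 3 impossible to satisfy; hence N.
At position 3, choosing A makes rule 3 impossible to satisfy; hence V.
At position 4, choosing A makes rule 3 impossible to satisfy; hence N.
So the tagging must be: V N V N C V A.
Verifying each rule — rule 1 holds; rule 2 holds; rule 3 holds.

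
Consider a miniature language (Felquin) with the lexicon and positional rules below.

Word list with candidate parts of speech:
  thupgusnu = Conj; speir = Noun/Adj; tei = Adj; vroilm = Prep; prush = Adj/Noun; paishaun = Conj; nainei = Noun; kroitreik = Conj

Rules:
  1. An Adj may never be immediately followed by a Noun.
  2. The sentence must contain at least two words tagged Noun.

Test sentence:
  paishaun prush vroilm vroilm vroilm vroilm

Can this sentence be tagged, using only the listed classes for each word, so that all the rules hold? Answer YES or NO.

NO

Candidates per position — 1:paishaun {Conj}; 2:prush {Adj,Noun}; 3:vroilm {Prep}; 4:vroilm {Prep}; 5:vroilm {Prep}; 6:vroilm {Prep}.
Rule 2 cannot be satisfied by any choice of tags from the lexicon.
So there is no consistent tagging.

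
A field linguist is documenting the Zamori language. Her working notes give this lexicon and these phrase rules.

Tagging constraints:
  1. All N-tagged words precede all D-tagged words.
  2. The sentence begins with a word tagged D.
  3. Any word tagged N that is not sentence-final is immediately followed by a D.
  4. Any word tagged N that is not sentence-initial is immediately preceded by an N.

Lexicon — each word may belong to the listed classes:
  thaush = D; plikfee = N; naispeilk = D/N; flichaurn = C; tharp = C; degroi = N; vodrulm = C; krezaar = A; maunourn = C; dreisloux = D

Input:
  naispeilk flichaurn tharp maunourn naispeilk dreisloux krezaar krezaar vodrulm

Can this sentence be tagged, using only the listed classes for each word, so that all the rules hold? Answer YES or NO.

YES

Candidates per position — 1:naispeilk {D,N}; 2:flichaurn {C}; 3:tharp {C}; 4:maunourn {C}; 5:naispeilk {D,N}; 6:dreisloux {D}; 7:krezaar {A}; 8:krezaar {A}; 9:vodrulm {C}.
One satisfying assignment: D C C C D D A A C.
Checking: rule 1 ok; rule 2 ok; rule 3 ok; rule 4 ok.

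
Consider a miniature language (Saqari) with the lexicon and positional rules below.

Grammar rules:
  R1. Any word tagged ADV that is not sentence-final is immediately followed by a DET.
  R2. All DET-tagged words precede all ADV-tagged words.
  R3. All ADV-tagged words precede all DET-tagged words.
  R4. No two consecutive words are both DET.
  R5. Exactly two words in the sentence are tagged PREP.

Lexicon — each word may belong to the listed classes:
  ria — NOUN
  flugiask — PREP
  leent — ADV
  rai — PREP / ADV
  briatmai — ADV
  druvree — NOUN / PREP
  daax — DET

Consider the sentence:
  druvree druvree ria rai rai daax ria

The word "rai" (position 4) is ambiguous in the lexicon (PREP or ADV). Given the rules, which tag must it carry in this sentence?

PREP

Candidates per position — 1:druvree {NOUN,PREP}; 2:druvree {NOUN,PREP}; 3:ria {NOUN}; 4:rai {PREP,ADV}; 5:rai {PREP,ADV}; 6:daax {DET}; 7:ria {NOUN}.
Word 4 cannot be ADV — rule 1 would then fail for every completion. It is PREP.
Word 5 cannot be ADV — rule 2 would then fail for every completion. It is PREP.
Word 1 cannot be PREP — rule 5 would then fail for every completion. It is NOUN.
Word 2 cannot be PREP — rule 5 would then fail for every completion. It is NOUN.
The only consistent sequence is: NOUN NOUN NOUN PREP PREP DET NOUN.
Rule-by-rule: rule 1 ✓; rule 2 ✓; rule 3 ✓; rule 4 ✓; rule 5 ✓.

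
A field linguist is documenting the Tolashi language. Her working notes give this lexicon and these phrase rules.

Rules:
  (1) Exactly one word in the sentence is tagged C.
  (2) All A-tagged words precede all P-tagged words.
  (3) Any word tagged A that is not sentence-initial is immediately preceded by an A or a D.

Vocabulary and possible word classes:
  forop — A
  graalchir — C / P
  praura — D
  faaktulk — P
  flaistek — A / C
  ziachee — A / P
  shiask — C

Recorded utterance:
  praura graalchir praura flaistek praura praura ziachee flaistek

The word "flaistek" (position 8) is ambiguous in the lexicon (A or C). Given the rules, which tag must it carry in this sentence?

A

Candidates per position — 1:praura {D}; 2:graalchir {C,P}; 3:praura {D}; 4:flaistek {A,C}; 5:praura {D}; 6:praura {D}; 7:ziachee {A,P}; 8:flaistek {A,C}.
Position 8: the remaining choice is settled jointly with positions 2, 4, 7 — only A at position 8 is part of a tagging that satisfies every rule.
The unique satisfying tagging is: D C D A D D A A.
Verifying each rule — rule 1 ✓; rule 2 ✓; rule 3 ✓.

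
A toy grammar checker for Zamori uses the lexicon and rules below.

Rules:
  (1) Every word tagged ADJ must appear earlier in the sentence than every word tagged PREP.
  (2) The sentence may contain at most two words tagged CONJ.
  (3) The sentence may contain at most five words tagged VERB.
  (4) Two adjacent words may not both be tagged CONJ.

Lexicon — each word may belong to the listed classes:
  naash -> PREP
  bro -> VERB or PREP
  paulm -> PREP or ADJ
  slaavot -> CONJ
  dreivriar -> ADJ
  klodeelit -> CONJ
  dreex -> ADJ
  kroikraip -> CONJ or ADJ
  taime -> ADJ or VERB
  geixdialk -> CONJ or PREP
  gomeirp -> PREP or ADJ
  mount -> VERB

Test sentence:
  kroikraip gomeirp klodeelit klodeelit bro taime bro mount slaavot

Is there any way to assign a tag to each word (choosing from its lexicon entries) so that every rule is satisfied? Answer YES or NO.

Candidates per position — 1:kroikraip {CONJ,ADJ}; 2:gomeirp {PREP,ADJ}; 3:klodeelit {CONJ}; 4:klodeelit {CONJ}; 5:bro {VERB,PREP}; 6:taime {ADJ,VERB}; 7:bro {VERB,PREP}; 8:mount {VERB}; 9:slaavot {CONJ}.
Rule 2 cannot be satisfied by any choice of tags from the lexicon.
So there is no consistent tagging.

NO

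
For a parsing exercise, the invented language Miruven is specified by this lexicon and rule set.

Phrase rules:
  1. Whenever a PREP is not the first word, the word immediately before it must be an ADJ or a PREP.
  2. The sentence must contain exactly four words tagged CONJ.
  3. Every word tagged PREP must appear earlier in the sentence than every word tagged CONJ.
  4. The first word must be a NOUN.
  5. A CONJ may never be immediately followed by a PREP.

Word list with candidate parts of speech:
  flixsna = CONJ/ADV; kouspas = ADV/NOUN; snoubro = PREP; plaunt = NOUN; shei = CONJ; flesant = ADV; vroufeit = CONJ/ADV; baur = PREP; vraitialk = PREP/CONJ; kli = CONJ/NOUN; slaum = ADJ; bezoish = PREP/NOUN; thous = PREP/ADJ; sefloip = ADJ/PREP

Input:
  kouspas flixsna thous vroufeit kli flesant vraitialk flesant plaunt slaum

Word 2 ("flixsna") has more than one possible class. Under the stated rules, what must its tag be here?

CONJ

Candidates per position — 1:kouspas {ADV,NOUN}; 2:flixsna {CONJ,ADV}; 3:thous {PREP,ADJ}; 4:vroufeit {CONJ,ADV}; 5:kli {CONJ,NOUN}; 6:flesant {ADV}; 7:vraitialk {PREP,CONJ}; 8:flesant {ADV}; 9:plaunt {NOUN}; 10:slaum {ADJ}.
If word 1 were ADV, no tagging could satisfy rule 4; so word 1 is NOUN.
If word 2 were ADV, no tagging could satisfy rule 2; so word 2 is CONJ.
If word 3 were PREP, no tagging could satisfy rule 1; so word 3 is ADJ.
If word 4 were ADV, no tagging could satisfy rule 2; so word 4 is CONJ.
If word 5 were NOUN, no tagging could satisfy rule 2; so word 5 is CONJ.
If word 7 were PREP, no tagging could satisfy rule 1; so word 7 is CONJ.
So the tagging must be: NOUN CONJ ADJ CONJ CONJ ADV CONJ ADV NOUN ADJ.
Check: rule 1 ok; rule 2 ok; rule 3 ok; rule 4 ok; rule 5 ok.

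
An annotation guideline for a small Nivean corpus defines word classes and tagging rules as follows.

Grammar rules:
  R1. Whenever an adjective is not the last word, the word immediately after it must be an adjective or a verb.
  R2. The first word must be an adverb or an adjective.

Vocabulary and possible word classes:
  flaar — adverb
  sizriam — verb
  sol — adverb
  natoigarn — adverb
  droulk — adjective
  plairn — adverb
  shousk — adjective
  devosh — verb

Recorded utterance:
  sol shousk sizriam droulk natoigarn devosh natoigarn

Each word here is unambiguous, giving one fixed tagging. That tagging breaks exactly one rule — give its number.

1

Fixed tagging: adverb adjective verb adjective adverb verb adverb.
Rule check: R1 ✗, R2 ✓.
Only rule 1 fails.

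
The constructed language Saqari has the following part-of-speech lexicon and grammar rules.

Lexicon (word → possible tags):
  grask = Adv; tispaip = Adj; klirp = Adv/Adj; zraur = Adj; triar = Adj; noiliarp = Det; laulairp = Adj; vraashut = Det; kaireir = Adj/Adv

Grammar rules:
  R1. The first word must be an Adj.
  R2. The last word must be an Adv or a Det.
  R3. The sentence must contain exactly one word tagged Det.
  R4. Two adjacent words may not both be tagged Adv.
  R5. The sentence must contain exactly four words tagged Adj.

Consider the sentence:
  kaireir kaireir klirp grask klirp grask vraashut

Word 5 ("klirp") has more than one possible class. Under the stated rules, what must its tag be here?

Adj

Candidates per position — 1:kaireir {Adj,Adv}; 2:kaireir {Adj,Adv}; 3:klirp {Adv,Adj}; 4:grask {Adv}; 5:klirp {Adv,Adj}; 6:grask {Adv}; 7:vraashut {Det}.
At position 1, choosing Adv makes rule 1 impossible to satisfy; hence Adj.
At position 2, choosing Adv makes rule 5 impossible to satisfy; hence Adj.
At position 3, choosing Adv makes rule 4 impossible to satisfy; hence Adj.
At position 5, choosing Adv makes rule 4 impossible to satisfy; hence Adj.
That leaves exactly one tagging: Adj Adj Adj Adv Adj Adv Det.
Check: rule 1 satisfied; rule 2 satisfied; rule 3 satisfied; rule 4 satisfied; rule 5 satisfied.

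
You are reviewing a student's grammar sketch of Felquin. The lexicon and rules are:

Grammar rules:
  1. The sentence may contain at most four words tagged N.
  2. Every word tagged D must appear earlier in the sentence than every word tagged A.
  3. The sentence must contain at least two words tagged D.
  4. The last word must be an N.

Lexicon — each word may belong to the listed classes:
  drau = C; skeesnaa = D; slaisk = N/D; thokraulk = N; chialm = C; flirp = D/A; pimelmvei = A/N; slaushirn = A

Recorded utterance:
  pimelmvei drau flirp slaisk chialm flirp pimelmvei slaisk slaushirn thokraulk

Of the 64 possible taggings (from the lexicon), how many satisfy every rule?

Candidates per position — 1:pimelmvei {A,N}; 2:drau {C}; 3:flirp {D,A}; 4:slaisk {N,D}; 5:chialm {C}; 6:flirp {D,A}; 7:pimelmvei {A,N}; 8:slaisk {N,D}; 9:slaushirn {A}; 10:thokraulk {N}.
There are 64 candidate sequences in total.
Checking each against the rules leaves 7 sequences.
Count = 7.

7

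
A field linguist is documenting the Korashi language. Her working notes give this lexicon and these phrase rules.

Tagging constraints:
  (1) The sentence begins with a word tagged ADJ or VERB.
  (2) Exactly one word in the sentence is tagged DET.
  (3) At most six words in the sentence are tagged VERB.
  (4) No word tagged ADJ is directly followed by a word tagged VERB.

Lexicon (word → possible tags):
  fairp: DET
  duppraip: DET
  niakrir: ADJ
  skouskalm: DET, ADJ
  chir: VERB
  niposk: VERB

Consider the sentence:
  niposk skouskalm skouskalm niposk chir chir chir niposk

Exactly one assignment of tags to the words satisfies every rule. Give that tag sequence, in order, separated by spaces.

Candidates per position — 1:niposk {VERB}; 2:skouskalm {DET,ADJ}; 3:skouskalm {DET,ADJ}; 4:niposk {VERB}; 5:chir {VERB}; 6:chir {VERB}; 7:chir {VERB}; 8:niposk {VERB}.
Word 3 cannot be ADJ — rule 4 would then fail for every completion. It is DET.
Word 2 cannot be DET — rule 2 would then fail for every completion. It is ADJ.
That leaves exactly one tagging: VERB ADJ DET VERB VERB VERB VERB VERB.
Check: rule 1 holds; rule 2 holds; rule 3 holds; rule 4 holds.

VERB ADJ DET VERB VERB VERB VERB VERB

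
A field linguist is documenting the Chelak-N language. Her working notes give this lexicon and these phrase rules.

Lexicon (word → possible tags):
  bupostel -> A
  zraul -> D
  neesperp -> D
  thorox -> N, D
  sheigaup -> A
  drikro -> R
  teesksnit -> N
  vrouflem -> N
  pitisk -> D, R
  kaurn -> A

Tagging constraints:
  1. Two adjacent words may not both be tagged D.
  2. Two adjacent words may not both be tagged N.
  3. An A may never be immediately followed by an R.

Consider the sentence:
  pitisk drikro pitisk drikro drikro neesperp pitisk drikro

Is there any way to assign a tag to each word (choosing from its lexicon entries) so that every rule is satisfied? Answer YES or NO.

Candidates per position — 1:pitisk {D,R}; 2:drikro {R}; 3:pitisk {D,R}; 4:drikro {R}; 5:drikro {R}; 6:neesperp {D}; 7:pitisk {D,R}; 8:drikro {R}.
One satisfying assignment: D R D R R D R R.
Check: rule 1 ok; rule 2 ok; rule 3 ok.

YES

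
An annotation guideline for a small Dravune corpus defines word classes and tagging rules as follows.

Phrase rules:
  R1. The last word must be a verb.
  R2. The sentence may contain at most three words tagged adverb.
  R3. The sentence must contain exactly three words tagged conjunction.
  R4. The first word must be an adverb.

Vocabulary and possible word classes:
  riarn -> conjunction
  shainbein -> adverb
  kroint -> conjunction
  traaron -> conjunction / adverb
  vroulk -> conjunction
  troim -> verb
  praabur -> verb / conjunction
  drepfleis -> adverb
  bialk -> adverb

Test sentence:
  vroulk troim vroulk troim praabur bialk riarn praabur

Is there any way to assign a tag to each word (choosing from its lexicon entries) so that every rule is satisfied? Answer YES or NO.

NO

Candidates per position — 1:vroulk {conjunction}; 2:troim {verb}; 3:vroulk {conjunction}; 4:troim {verb}; 5:praabur {verb,conjunction}; 6:bialk {adverb}; 7:riarn {conjunction}; 8:praabur {verb,conjunction}.
Rule 4 cannot be satisfied by any choice of tags from the lexicon.
So there is no consistent tagging.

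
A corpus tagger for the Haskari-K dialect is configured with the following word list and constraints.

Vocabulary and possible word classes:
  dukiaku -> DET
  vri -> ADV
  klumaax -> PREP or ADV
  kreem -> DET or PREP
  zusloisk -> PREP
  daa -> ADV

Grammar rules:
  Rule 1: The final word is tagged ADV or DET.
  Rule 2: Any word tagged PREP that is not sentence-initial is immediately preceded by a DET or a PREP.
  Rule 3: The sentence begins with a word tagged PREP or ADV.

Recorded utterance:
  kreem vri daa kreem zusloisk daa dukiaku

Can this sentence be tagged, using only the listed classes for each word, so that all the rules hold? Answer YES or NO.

YES

Candidates per position — 1:kreem {DET,PREP}; 2:vri {ADV}; 3:daa {ADV}; 4:kreem {DET,PREP}; 5:zusloisk {PREP}; 6:daa {ADV}; 7:dukiaku {DET}.
One satisfying assignment: PREP ADV ADV DET PREP ADV DET.
Checking: rule 1 ok; rule 2 ok; rule 3 ok.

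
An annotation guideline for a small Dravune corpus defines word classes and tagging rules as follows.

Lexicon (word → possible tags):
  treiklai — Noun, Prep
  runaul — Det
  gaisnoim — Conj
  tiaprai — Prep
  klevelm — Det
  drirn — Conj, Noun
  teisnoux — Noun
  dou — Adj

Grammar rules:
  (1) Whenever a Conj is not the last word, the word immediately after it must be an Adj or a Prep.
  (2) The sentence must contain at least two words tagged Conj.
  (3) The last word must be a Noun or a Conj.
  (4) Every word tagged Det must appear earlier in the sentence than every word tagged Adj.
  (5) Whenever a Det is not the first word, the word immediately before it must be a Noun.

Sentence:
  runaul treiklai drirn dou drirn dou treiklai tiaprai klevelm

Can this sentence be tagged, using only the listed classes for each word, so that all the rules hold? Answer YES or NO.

Candidates per position — 1:runaul {Det}; 2:treiklai {Noun,Prep}; 3:drirn {Conj,Noun}; 4:dou {Adj}; 5:drirn {Conj,Noun}; 6:dou {Adj}; 7:treiklai {Noun,Prep}; 8:tiaprai {Prep}; 9:klevelm {Det}.
Rule 3 cannot be satisfied by any choice of tags from the lexicon.
So there is no consistent tagging.

NO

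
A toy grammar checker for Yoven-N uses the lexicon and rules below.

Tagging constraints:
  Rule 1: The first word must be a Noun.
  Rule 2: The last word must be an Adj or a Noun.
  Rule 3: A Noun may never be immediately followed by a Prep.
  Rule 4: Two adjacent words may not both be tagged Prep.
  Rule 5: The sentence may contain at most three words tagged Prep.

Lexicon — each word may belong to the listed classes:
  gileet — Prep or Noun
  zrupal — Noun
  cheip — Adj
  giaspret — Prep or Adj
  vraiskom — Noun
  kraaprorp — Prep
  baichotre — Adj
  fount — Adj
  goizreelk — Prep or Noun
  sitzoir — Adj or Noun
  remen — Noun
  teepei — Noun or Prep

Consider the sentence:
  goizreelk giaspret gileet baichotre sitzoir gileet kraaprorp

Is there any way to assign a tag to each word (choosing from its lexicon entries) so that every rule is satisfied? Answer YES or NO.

NO

Candidates per position — 1:goizreelk {Prep,Noun}; 2:giaspret {Prep,Adj}; 3:gileet {Prep,Noun}; 4:baichotre {Adj}; 5:sitzoir {Adj,Noun}; 6:gileet {Prep,Noun}; 7:kraaprorp {Prep}.
Rule 2 cannot be satisfied by any choice of tags from the lexicon.
So there is no consistent tagging.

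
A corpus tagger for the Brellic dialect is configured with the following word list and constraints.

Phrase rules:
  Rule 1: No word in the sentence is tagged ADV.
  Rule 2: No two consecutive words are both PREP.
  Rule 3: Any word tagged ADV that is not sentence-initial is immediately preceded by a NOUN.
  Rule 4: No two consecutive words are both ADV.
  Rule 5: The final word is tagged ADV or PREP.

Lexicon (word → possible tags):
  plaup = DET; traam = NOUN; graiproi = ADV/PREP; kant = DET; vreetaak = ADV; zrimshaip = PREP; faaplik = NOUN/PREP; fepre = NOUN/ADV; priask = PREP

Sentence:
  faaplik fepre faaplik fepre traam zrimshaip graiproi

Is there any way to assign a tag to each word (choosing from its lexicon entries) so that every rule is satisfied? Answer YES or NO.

NO

Candidates per position — 1:faaplik {NOUN,PREP}; 2:fepre {NOUN,ADV}; 3:faaplik {NOUN,PREP}; 4:fepre {NOUN,ADV}; 5:traam {NOUN}; 6:zrimshaip {PREP}; 7:graiproi {ADV,PREP}.
Every candidate sequence violates at least one rule; no consistent tagging exists.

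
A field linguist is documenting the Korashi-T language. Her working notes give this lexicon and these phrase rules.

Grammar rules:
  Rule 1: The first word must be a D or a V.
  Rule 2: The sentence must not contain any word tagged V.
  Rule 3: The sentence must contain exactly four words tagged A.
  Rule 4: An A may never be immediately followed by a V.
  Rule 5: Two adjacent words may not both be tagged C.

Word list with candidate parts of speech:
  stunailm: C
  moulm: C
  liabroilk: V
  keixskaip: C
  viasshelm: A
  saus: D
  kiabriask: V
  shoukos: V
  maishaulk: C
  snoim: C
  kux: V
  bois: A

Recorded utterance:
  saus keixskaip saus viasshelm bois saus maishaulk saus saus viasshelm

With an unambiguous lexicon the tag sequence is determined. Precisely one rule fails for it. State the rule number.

3

Fixed tagging: D C D A A D C D D A.
Checking each rule: R1 pass, R2 pass, R3 fail, R4 pass, R5 pass.
Only rule 3 fails.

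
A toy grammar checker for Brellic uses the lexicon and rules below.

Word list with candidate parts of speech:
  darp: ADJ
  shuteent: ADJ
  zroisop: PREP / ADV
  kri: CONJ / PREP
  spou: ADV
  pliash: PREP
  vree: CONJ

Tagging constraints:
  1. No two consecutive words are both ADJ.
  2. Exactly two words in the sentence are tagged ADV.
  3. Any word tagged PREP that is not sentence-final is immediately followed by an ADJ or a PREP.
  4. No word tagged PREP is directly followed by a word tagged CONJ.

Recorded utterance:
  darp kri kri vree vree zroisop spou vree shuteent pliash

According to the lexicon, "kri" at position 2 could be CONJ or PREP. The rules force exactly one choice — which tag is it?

CONJ

Candidates per position — 1:darp {ADJ}; 2:kri {CONJ,PREP}; 3:kri {CONJ,PREP}; 4:vree {CONJ}; 5:vree {CONJ}; 6:zroisop {PREP,ADV}; 7:spou {ADV}; 8:vree {CONJ}; 9:shuteent {ADJ}; 10:pliash {PREP}.
Position 2: PREP is ruled out by rule 3; that leaves CONJ.
Position 3: PREP is ruled out by rule 3; that leaves CONJ.
Position 6: PREP is ruled out by rule 2; that leaves ADV.
So the tagging must be: ADJ CONJ CONJ CONJ CONJ ADV ADV CONJ ADJ PREP.
Checking: rule 1 holds; rule 2 holds; rule 3 holds; rule 4 holds.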